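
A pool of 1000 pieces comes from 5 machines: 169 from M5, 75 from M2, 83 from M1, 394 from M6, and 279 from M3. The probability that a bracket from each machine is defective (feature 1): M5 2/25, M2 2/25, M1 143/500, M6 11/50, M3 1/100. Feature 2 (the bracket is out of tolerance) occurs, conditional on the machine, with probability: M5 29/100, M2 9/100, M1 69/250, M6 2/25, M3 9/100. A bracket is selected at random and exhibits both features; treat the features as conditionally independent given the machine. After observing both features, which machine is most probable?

M6

Compute prior × likelihood for every hypothesis:
  M5: 0.169 × 0.08 × 0.29 = 0.0039208
  M2: 0.075 × 0.08 × 0.09 = 0.00054
  M1: 0.083 × 0.286 × 0.276 = 0.006551688
  M6: 0.394 × 0.22 × 0.08 = 0.0069344
  M3: 0.279 × 0.01 × 0.09 = 0.0002511
Total = 0.018197988.
Largest term belongs to M6, so M6 is most probable.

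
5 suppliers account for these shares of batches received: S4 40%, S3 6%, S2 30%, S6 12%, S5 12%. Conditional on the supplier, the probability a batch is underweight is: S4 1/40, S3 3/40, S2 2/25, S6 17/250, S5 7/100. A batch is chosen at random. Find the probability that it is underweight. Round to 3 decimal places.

0.055

Prior × likelihood for each hypothesis:
  S4: 0.4 × 0.025 = 0.01
  S3: 0.06 × 0.075 = 0.0045
  S2: 0.3 × 0.08 = 0.024
  S6: 0.12 × 0.068 = 0.00816
  S5: 0.12 × 0.07 = 0.0084
P(underweight) = 0.01 + 0.0045 + 0.024 + 0.00816 + 0.0084 = 0.05506 → 0.055.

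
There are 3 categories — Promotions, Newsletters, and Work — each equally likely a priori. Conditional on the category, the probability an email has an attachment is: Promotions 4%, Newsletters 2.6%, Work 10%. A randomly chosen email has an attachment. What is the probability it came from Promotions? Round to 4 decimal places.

With a uniform prior (1/3 each), posterior ∝ likelihood:
  Promotions: 0.04
  Newsletters: 0.026
  Work: 0.1
Normalizing constant = 0.166.
P(Promotions | evidence) = 0.04 / 0.166 ≈ 0.2410.

0.2410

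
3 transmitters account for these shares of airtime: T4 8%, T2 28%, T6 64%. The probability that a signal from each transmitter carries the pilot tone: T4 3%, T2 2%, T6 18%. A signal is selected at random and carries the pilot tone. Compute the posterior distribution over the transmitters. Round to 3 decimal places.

By Bayes' rule, posterior ∝ prior × likelihood:
  T4: 0.08 × 0.03 = 0.0024
  T2: 0.28 × 0.02 = 0.0056
  T6: 0.64 × 0.18 = 0.1152
Normalizing constant = 0.1232.
P(T4 | pilot) = 0.0024/0.1232 ≈ 0.019
P(T2 | pilot) = 0.0056/0.1232 ≈ 0.045
P(T6 | pilot) = 0.1152/0.1232 ≈ 0.935

T4 0.019, T2 0.045, T6 0.935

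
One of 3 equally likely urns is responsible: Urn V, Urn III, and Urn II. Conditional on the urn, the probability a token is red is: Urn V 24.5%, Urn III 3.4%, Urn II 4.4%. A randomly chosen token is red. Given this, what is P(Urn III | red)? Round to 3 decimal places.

With a uniform prior (1/3 each), posterior ∝ likelihood:
  Urn V: 0.245
  Urn III: 0.034
  Urn II: 0.044
Sum = 0.323.
P(Urn III | evidence) = 0.034 / 0.323 ≈ 0.105.

0.105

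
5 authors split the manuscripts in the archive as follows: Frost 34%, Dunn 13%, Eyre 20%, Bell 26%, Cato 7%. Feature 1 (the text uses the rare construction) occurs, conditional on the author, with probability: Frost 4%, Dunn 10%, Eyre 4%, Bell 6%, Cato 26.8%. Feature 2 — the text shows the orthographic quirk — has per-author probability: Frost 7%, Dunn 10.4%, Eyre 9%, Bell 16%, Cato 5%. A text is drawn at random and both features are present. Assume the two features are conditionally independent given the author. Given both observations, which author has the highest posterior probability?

Bell

Compute prior × likelihood for every hypothesis:
  Frost: 0.34 × 0.04 × 0.07 = 0.000952
  Dunn: 0.13 × 0.1 × 0.104 = 0.001352
  Eyre: 0.2 × 0.04 × 0.09 = 0.00072
  Bell: 0.26 × 0.06 × 0.16 = 0.002496
  Cato: 0.07 × 0.268 × 0.05 = 0.000938
Sum = 0.006458.
Largest term belongs to Bell, so Bell is most probable.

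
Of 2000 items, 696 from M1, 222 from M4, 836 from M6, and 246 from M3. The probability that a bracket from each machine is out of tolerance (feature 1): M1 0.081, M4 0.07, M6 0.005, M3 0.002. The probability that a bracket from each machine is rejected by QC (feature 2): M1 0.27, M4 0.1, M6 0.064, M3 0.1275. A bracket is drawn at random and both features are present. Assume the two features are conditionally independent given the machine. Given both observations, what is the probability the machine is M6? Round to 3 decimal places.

By Bayes' rule, posterior ∝ prior × likelihood:
  M1: 0.348 × 0.081 × 0.27 = 0.00761076
  M4: 0.111 × 0.07 × 0.1 = 0.000777
  M6: 0.418 × 0.005 × 0.064 = 0.00013376
  M3: 0.123 × 0.002 × 0.1275 = 0.000031365
Total = 0.008552885.
P(M6 | evidence) = 0.00013376 / 0.008552885 ≈ 0.016.

0.016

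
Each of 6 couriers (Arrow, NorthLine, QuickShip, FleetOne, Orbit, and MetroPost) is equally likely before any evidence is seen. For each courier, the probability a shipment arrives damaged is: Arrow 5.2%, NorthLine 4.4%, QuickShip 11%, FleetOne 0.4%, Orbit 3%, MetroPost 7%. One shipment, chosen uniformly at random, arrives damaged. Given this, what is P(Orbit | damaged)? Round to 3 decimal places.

With a uniform prior (1/6 each), posterior ∝ likelihood:
  Arrow: 0.052
  NorthLine: 0.044
  QuickShip: 0.11
  FleetOne: 0.004
  Orbit: 0.03
  MetroPost: 0.07
Normalizing constant = 0.31.
P(Orbit | evidence) = 0.03 / 0.31 ≈ 0.097.

0.097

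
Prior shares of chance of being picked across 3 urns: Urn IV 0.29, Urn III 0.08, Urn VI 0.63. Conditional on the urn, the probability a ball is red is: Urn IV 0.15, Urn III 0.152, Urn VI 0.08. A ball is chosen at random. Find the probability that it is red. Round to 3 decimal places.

0.106

Unnormalized posteriors (prior × likelihood):
  Urn IV: 0.29 × 0.15 = 0.0435
  Urn III: 0.08 × 0.152 = 0.01216
  Urn VI: 0.63 × 0.08 = 0.0504
P(red) = 0.0435 + 0.01216 + 0.0504 = 0.10606 → 0.106.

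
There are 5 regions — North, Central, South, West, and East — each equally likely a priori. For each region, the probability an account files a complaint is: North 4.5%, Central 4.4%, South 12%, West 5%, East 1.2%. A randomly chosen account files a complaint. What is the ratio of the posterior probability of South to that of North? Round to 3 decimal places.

2.667

With a uniform prior (1/5 each), posterior ∝ likelihood:
  North: 0.045
  Central: 0.044
  South: 0.12
  West: 0.05
  East: 0.012
Total = 0.271.
The ratio is 0.12 / 0.045 (the normalizer cancels) = 2.667.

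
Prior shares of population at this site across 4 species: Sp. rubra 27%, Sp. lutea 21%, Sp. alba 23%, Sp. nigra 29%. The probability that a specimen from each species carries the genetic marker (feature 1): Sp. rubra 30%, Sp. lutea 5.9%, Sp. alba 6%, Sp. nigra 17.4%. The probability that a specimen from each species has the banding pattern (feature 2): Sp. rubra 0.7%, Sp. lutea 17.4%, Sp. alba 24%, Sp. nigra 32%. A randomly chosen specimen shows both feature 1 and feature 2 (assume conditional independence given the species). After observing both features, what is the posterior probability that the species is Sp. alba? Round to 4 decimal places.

By Bayes' rule, posterior ∝ prior × likelihood:
  Sp. rubra: 0.27 × 0.3 × 0.007 = 0.000567
  Sp. lutea: 0.21 × 0.059 × 0.174 = 0.00215586
  Sp. alba: 0.23 × 0.06 × 0.24 = 0.003312
  Sp. nigra: 0.29 × 0.174 × 0.32 = 0.0161472
Total = 0.02218206.
P(Sp. alba | evidence) = 0.003312 / 0.02218206 ≈ 0.1493.

0.1493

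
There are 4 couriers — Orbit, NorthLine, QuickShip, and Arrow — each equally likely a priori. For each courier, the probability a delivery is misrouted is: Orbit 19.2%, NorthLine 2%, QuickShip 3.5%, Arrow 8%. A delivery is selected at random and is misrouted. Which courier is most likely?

Orbit

With a uniform prior (1/4 each), posterior ∝ likelihood:
  Orbit: 0.192
  NorthLine: 0.02
  QuickShip: 0.035
  Arrow: 0.08
Normalizing constant = 0.327.
Largest term belongs to Orbit, so Orbit is most probable.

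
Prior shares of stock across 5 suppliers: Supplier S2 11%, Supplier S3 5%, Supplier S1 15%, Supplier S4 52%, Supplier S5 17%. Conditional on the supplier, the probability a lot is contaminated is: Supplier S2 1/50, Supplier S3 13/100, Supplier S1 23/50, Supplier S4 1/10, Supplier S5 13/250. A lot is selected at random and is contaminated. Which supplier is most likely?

Supplier S1

Prior × likelihood for each hypothesis:
  Supplier S2: 0.11 × 0.02 = 0.0022
  Supplier S3: 0.05 × 0.13 = 0.0065
  Supplier S1: 0.15 × 0.46 = 0.069
  Supplier S4: 0.52 × 0.1 = 0.052
  Supplier S5: 0.17 × 0.052 = 0.00884
Normalizing constant = 0.13854.
Largest term belongs to Supplier S1, so Supplier S1 is most probable.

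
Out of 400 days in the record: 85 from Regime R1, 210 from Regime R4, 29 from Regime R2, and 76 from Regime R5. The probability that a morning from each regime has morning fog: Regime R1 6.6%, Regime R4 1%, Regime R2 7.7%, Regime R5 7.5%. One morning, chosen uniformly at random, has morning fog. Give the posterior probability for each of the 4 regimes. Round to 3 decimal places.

Regime R1 0.359, Regime R4 0.134, Regime R2 0.143, Regime R5 0.364

Compute prior × likelihood for every hypothesis:
  Regime R1: 0.2125 × 0.066 = 0.014025
  Regime R4: 0.525 × 0.01 = 0.00525
  Regime R2: 0.0725 × 0.077 = 0.0055825
  Regime R5: 0.19 × 0.075 = 0.01425
Total = 0.0391075.
P(Regime R1 | fog) = 0.014025/0.0391075 ≈ 0.359
P(Regime R4 | fog) = 0.00525/0.0391075 ≈ 0.134
P(Regime R2 | fog) = 0.0055825/0.0391075 ≈ 0.143
P(Regime R5 | fog) = 0.01425/0.0391075 ≈ 0.364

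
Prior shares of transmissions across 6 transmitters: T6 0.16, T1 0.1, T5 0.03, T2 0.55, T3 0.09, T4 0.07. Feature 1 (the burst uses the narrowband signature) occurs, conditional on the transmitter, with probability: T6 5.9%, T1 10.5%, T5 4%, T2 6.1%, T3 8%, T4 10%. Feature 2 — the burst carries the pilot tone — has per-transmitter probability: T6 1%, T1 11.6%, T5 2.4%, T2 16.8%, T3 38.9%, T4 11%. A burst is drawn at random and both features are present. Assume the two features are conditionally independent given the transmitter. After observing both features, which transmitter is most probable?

T2

By Bayes' rule, posterior ∝ prior × likelihood:
  T6: 0.16 × 0.059 × 0.01 = 0.0000944
  T1: 0.1 × 0.105 × 0.116 = 0.001218
  T5: 0.03 × 0.04 × 0.024 = 0.0000288
  T2: 0.55 × 0.061 × 0.168 = 0.0056364
  T3: 0.09 × 0.08 × 0.389 = 0.0028008
  T4: 0.07 × 0.1 × 0.11 = 0.00077
Total = 0.0105484.
Largest term belongs to T2, so T2 is most probable.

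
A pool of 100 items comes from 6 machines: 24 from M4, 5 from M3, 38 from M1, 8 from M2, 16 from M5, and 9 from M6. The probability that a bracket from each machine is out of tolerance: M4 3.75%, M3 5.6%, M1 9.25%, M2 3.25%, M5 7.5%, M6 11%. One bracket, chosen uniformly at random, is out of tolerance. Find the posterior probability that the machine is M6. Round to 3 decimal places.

0.139

Prior × likelihood for each hypothesis:
  M4: 0.24 × 0.0375 = 0.009
  M3: 0.05 × 0.056 = 0.0028
  M1: 0.38 × 0.0925 = 0.03515
  M2: 0.08 × 0.0325 = 0.0026
  M5: 0.16 × 0.075 = 0.012
  M6: 0.09 × 0.11 = 0.0099
Total = 0.07145.
P(M6 | evidence) = 0.0099 / 0.07145 ≈ 0.139.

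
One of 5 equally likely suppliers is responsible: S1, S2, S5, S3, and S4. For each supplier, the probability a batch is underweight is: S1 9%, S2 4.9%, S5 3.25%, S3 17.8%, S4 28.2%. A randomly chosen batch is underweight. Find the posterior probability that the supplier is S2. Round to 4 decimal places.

With a uniform prior (1/5 each), posterior ∝ likelihood:
  S1: 0.09
  S2: 0.049
  S5: 0.0325
  S3: 0.178
  S4: 0.282
Normalizing constant = 0.6315.
P(S2 | evidence) = 0.049 / 0.6315 ≈ 0.0776.

0.0776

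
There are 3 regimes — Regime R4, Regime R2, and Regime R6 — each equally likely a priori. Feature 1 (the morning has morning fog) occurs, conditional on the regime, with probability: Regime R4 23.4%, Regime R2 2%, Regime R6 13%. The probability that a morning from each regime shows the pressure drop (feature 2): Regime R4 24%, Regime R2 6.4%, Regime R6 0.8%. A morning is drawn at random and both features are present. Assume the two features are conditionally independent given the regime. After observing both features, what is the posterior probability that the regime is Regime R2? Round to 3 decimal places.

0.022

Since the prior is uniform, the posterior is proportional to the likelihood:
  Regime R4: 0.234 × 0.24 = 0.05616
  Regime R2: 0.02 × 0.064 = 0.00128
  Regime R6: 0.13 × 0.008 = 0.00104
Normalizing constant = 0.05848.
P(Regime R2 | evidence) = 0.00128 / 0.05848 ≈ 0.022.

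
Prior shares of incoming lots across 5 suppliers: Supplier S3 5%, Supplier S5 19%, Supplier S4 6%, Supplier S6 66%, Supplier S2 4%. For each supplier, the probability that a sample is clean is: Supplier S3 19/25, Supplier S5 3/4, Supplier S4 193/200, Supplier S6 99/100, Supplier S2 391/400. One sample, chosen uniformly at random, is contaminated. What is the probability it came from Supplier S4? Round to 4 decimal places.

0.0304

Taking complements, P(contaminated | each) = Supplier S3 0.24, Supplier S5 0.25, Supplier S4 0.035, Supplier S6 0.01, Supplier S2 0.0225.
By Bayes' rule, posterior ∝ prior × likelihood:
  Supplier S3: 0.05 × 0.24 = 0.012
  Supplier S5: 0.19 × 0.25 = 0.0475
  Supplier S4: 0.06 × 0.035 = 0.0021
  Supplier S6: 0.66 × 0.01 = 0.0066
  Supplier S2: 0.04 × 0.0225 = 0.0009
Normalizing constant = 0.0691.
P(Supplier S4 | evidence) = 0.0021 / 0.0691 ≈ 0.0304.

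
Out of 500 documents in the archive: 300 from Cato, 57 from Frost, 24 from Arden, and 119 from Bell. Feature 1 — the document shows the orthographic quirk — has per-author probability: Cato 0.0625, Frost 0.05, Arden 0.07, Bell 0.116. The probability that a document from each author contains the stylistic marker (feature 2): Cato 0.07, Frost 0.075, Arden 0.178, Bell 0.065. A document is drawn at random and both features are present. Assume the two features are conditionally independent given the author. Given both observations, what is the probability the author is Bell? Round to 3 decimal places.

0.330

Prior × likelihood for each hypothesis:
  Cato: 0.6 × 0.0625 × 0.07 = 0.002625
  Frost: 0.114 × 0.05 × 0.075 = 0.0004275
  Arden: 0.048 × 0.07 × 0.178 = 0.00059808
  Bell: 0.238 × 0.116 × 0.065 = 0.00179452
Sum = 0.0054451.
P(Bell | evidence) = 0.00179452 / 0.0054451 ≈ 0.330.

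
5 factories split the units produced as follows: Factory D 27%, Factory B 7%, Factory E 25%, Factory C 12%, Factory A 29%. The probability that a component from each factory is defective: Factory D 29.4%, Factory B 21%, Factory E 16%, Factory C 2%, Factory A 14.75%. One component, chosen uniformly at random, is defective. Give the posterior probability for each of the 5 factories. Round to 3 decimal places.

Factory D 0.443, Factory B 0.082, Factory E 0.223, Factory C 0.013, Factory A 0.239

Unnormalized posteriors (prior × likelihood):
  Factory D: 0.27 × 0.294 = 0.07938
  Factory B: 0.07 × 0.21 = 0.0147
  Factory E: 0.25 × 0.16 = 0.04
  Factory C: 0.12 × 0.02 = 0.0024
  Factory A: 0.29 × 0.1475 = 0.042775
Sum = 0.179255.
P(Factory D | defective) = 0.07938/0.179255 ≈ 0.443
P(Factory B | defective) = 0.0147/0.179255 ≈ 0.082
P(Factory E | defective) = 0.04/0.179255 ≈ 0.223
P(Factory C | defective) = 0.0024/0.179255 ≈ 0.013
P(Factory A | defective) = 0.042775/0.179255 ≈ 0.239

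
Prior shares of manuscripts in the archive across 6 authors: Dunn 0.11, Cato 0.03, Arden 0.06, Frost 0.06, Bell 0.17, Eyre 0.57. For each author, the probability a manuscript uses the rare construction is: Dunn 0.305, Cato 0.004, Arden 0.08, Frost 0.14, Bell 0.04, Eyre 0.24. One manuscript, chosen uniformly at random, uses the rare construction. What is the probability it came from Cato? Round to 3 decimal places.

0.001

Prior × likelihood for each hypothesis:
  Dunn: 0.11 × 0.305 = 0.03355
  Cato: 0.03 × 0.004 = 0.00012
  Arden: 0.06 × 0.08 = 0.0048
  Frost: 0.06 × 0.14 = 0.0084
  Bell: 0.17 × 0.04 = 0.0068
  Eyre: 0.57 × 0.24 = 0.1368
Sum = 0.19047.
P(Cato | evidence) = 0.00012 / 0.19047 ≈ 0.001.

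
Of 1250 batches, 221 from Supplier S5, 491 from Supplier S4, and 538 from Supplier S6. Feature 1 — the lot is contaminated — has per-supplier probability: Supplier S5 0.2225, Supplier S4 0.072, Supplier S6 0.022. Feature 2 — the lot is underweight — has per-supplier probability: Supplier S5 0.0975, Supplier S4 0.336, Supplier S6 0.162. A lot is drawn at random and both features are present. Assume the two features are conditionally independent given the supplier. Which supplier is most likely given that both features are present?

By Bayes' rule, posterior ∝ prior × likelihood:
  Supplier S5: 0.1768 × 0.2225 × 0.0975 = 0.003835455
  Supplier S4: 0.3928 × 0.072 × 0.336 = 0.0095026176
  Supplier S6: 0.4304 × 0.022 × 0.162 = 0.0015339456
Normalizing constant = 0.0148720182.
Largest term belongs to Supplier S4, so Supplier S4 is most probable.

Supplier S4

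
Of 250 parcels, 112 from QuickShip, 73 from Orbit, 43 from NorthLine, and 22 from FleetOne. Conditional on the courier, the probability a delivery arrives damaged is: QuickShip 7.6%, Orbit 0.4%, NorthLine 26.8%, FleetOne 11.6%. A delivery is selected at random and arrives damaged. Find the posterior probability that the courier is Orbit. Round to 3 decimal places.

By Bayes' rule, posterior ∝ prior × likelihood:
  QuickShip: 0.448 × 0.076 = 0.034048
  Orbit: 0.292 × 0.004 = 0.001168
  NorthLine: 0.172 × 0.268 = 0.046096
  FleetOne: 0.088 × 0.116 = 0.010208
Sum = 0.09152.
P(Orbit | evidence) = 0.001168 / 0.09152 ≈ 0.013.

0.013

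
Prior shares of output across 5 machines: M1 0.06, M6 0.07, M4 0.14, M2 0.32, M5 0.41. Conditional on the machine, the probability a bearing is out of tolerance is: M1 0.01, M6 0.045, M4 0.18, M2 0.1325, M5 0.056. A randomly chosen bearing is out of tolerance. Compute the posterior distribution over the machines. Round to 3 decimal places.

M1 0.006, M6 0.033, M4 0.267, M2 0.450, M5 0.243

By Bayes' rule, posterior ∝ prior × likelihood:
  M1: 0.06 × 0.01 = 0.0006
  M6: 0.07 × 0.045 = 0.00315
  M4: 0.14 × 0.18 = 0.0252
  M2: 0.32 × 0.1325 = 0.0424
  M5: 0.41 × 0.056 = 0.02296
Normalizing constant = 0.09431.
P(M1 | oversize) = 0.0006/0.09431 ≈ 0.006
P(M6 | oversize) = 0.00315/0.09431 ≈ 0.033
P(M4 | oversize) = 0.0252/0.09431 ≈ 0.267
P(M2 | oversize) = 0.0424/0.09431 ≈ 0.450
P(M5 | oversize) = 0.02296/0.09431 ≈ 0.243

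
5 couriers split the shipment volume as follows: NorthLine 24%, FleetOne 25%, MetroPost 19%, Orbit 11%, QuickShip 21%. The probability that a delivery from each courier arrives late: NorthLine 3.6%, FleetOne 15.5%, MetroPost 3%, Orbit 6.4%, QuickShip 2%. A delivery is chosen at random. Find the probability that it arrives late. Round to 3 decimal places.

By Bayes' rule, posterior ∝ prior × likelihood:
  NorthLine: 0.24 × 0.036 = 0.00864
  FleetOne: 0.25 × 0.155 = 0.03875
  MetroPost: 0.19 × 0.03 = 0.0057
  Orbit: 0.11 × 0.064 = 0.00704
  QuickShip: 0.21 × 0.02 = 0.0042
P(late) = 0.00864 + 0.03875 + 0.0057 + 0.00704 + 0.0042 = 0.06433 → 0.064.

0.064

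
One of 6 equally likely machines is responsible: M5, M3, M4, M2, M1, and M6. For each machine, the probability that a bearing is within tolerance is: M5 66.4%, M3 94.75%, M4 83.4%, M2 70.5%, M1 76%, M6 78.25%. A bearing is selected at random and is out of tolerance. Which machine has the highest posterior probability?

M5

Taking complements, P(oversize | each) = M5 0.336, M3 0.0525, M4 0.166, M2 0.295, M1 0.24, M6 0.2175.
Since the prior is uniform, the posterior is proportional to the likelihood:
  M5: 0.336
  M3: 0.0525
  M4: 0.166
  M2: 0.295
  M1: 0.24
  M6: 0.2175
Total = 1.307.
Largest term belongs to M5, so M5 is most probable.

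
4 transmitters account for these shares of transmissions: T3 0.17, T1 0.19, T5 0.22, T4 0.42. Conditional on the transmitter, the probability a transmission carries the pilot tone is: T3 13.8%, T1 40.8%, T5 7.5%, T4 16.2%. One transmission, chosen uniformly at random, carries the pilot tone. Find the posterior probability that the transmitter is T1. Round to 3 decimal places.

Compute prior × likelihood for every hypothesis:
  T3: 0.17 × 0.138 = 0.02346
  T1: 0.19 × 0.408 = 0.07752
  T5: 0.22 × 0.075 = 0.0165
  T4: 0.42 × 0.162 = 0.06804
Normalizing constant = 0.18552.
P(T1 | evidence) = 0.07752 / 0.18552 ≈ 0.418.

0.418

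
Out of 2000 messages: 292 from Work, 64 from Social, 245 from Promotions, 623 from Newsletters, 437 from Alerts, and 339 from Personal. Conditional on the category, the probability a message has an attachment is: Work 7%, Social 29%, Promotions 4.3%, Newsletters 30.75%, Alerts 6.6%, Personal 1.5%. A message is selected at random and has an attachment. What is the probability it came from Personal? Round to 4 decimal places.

Prior × likelihood for each hypothesis:
  Work: 0.146 × 0.07 = 0.01022
  Social: 0.032 × 0.29 = 0.00928
  Promotions: 0.1225 × 0.043 = 0.0052675
  Newsletters: 0.3115 × 0.3075 = 0.09578625
  Alerts: 0.2185 × 0.066 = 0.014421
  Personal: 0.1695 × 0.015 = 0.0025425
Normalizing constant = 0.13751725.
P(Personal | evidence) = 0.0025425 / 0.13751725 ≈ 0.0185.

0.0185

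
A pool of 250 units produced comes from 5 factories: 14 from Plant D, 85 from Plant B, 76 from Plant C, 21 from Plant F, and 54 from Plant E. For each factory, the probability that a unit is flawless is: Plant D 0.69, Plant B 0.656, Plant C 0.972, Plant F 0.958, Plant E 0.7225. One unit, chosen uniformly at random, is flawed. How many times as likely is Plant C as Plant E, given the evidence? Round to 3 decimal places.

0.142

Taking complements, P(flawed | each) = Plant D 0.31, Plant B 0.344, Plant C 0.028, Plant F 0.042, Plant E 0.2775.
By Bayes' rule, posterior ∝ prior × likelihood:
  Plant D: 0.056 × 0.31 = 0.01736
  Plant B: 0.34 × 0.344 = 0.11696
  Plant C: 0.304 × 0.028 = 0.008512
  Plant F: 0.084 × 0.042 = 0.003528
  Plant E: 0.216 × 0.2775 = 0.05994
Normalizing constant = 0.2063.
The ratio is 0.008512 / 0.05994 (the normalizer cancels) = 0.142.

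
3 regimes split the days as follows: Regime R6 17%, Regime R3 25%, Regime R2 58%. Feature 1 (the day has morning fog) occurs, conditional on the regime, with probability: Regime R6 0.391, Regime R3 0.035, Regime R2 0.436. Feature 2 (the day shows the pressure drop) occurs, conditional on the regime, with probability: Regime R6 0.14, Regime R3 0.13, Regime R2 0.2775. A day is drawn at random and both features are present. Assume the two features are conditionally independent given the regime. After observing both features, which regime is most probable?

Regime R2

Prior × likelihood for each hypothesis:
  Regime R6: 0.17 × 0.391 × 0.14 = 0.0093058
  Regime R3: 0.25 × 0.035 × 0.13 = 0.0011375
  Regime R2: 0.58 × 0.436 × 0.2775 = 0.0701742
Normalizing constant = 0.0806175.
Largest term belongs to Regime R2, so Regime R2 is most probable.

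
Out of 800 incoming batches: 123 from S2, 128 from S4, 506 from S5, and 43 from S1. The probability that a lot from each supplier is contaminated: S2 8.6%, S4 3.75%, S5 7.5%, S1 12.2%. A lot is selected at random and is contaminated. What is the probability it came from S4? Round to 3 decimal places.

By Bayes' rule, posterior ∝ prior × likelihood:
  S2: 0.15375 × 0.086 = 0.0132225
  S4: 0.16 × 0.0375 = 0.006
  S5: 0.6325 × 0.075 = 0.0474375
  S1: 0.05375 × 0.122 = 0.0065575
Normalizing constant = 0.0732175.
P(S4 | evidence) = 0.006 / 0.0732175 ≈ 0.082.

0.082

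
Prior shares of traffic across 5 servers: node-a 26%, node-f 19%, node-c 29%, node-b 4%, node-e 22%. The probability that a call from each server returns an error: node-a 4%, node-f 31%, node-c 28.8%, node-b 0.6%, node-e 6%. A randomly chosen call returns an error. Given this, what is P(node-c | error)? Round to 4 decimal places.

Compute prior × likelihood for every hypothesis:
  node-a: 0.26 × 0.04 = 0.0104
  node-f: 0.19 × 0.31 = 0.0589
  node-c: 0.29 × 0.288 = 0.08352
  node-b: 0.04 × 0.006 = 0.00024
  node-e: 0.22 × 0.06 = 0.0132
Sum = 0.16626.
P(node-c | evidence) = 0.08352 / 0.16626 ≈ 0.5023.

0.5023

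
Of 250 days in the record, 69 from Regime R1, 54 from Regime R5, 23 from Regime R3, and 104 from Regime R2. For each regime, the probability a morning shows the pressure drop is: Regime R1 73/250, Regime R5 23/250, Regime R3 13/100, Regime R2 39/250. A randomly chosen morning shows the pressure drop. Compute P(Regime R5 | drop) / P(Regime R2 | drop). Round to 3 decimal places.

Unnormalized posteriors (prior × likelihood):
  Regime R1: 0.276 × 0.292 = 0.080592
  Regime R5: 0.216 × 0.092 = 0.019872
  Regime R3: 0.092 × 0.13 = 0.01196
  Regime R2: 0.416 × 0.156 = 0.064896
Normalizing constant = 0.17732.
The ratio is 0.019872 / 0.064896 (the normalizer cancels) = 0.306.

0.306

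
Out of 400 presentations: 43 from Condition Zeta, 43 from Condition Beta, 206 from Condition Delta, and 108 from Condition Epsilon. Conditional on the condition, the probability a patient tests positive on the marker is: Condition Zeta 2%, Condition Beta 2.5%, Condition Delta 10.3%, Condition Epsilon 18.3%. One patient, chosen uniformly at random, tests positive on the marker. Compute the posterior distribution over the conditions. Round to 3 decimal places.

Condition Zeta 0.020, Condition Beta 0.025, Condition Delta 0.494, Condition Epsilon 0.461

Unnormalized posteriors (prior × likelihood):
  Condition Zeta: 0.1075 × 0.02 = 0.00215
  Condition Beta: 0.1075 × 0.025 = 0.0026875
  Condition Delta: 0.515 × 0.103 = 0.053045
  Condition Epsilon: 0.27 × 0.183 = 0.04941
Normalizing constant = 0.1072925.
P(Condition Zeta | marker-positive) = 0.00215/0.1072925 ≈ 0.020
P(Condition Beta | marker-positive) = 0.0026875/0.1072925 ≈ 0.025
P(Condition Delta | marker-positive) = 0.053045/0.1072925 ≈ 0.494
P(Condition Epsilon | marker-positive) = 0.04941/0.1072925 ≈ 0.461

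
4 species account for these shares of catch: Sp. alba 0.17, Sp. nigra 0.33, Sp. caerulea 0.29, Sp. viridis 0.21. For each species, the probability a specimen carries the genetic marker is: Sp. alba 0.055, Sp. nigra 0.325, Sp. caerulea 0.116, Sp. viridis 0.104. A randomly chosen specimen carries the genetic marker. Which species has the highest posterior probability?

Unnormalized posteriors (prior × likelihood):
  Sp. alba: 0.17 × 0.055 = 0.00935
  Sp. nigra: 0.33 × 0.325 = 0.10725
  Sp. caerulea: 0.29 × 0.116 = 0.03364
  Sp. viridis: 0.21 × 0.104 = 0.02184
Sum = 0.17208.
Largest term belongs to Sp. nigra, so Sp. nigra is most probable.

Sp. nigra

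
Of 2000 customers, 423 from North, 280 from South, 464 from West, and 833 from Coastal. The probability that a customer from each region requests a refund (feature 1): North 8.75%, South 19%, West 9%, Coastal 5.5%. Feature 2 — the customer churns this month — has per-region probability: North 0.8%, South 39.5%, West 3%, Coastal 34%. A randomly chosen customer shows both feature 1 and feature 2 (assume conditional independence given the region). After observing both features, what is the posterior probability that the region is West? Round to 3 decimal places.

0.033

By Bayes' rule, posterior ∝ prior × likelihood:
  North: 0.2115 × 0.0875 × 0.008 = 0.00014805
  South: 0.14 × 0.19 × 0.395 = 0.010507
  West: 0.232 × 0.09 × 0.03 = 0.0006264
  Coastal: 0.4165 × 0.055 × 0.34 = 0.00778855
Total = 0.01907.
P(West | evidence) = 0.0006264 / 0.01907 ≈ 0.033.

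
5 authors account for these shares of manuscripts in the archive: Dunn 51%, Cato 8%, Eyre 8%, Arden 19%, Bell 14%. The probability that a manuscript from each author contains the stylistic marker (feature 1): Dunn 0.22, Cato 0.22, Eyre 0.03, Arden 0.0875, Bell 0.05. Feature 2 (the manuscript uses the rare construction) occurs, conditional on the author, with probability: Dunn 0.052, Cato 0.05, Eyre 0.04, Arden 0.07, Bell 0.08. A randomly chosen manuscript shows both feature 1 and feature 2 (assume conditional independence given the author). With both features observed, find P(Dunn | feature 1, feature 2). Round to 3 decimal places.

0.684

Compute prior × likelihood for every hypothesis:
  Dunn: 0.51 × 0.22 × 0.052 = 0.0058344
  Cato: 0.08 × 0.22 × 0.05 = 0.00088
  Eyre: 0.08 × 0.03 × 0.04 = 0.000096
  Arden: 0.19 × 0.0875 × 0.07 = 0.00116375
  Bell: 0.14 × 0.05 × 0.08 = 0.00056
Sum = 0.00853415.
P(Dunn | evidence) = 0.0058344 / 0.00853415 ≈ 0.684.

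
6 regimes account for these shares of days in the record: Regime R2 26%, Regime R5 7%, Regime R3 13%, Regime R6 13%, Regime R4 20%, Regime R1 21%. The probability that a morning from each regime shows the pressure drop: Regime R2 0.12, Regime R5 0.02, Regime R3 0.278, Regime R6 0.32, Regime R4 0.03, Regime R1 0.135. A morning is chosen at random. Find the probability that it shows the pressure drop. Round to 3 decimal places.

Compute prior × likelihood for every hypothesis:
  Regime R2: 0.26 × 0.12 = 0.0312
  Regime R5: 0.07 × 0.02 = 0.0014
  Regime R3: 0.13 × 0.278 = 0.03614
  Regime R6: 0.13 × 0.32 = 0.0416
  Regime R4: 0.2 × 0.03 = 0.006
  Regime R1: 0.21 × 0.135 = 0.02835
P(drop) = 0.0312 + 0.0014 + 0.03614 + 0.0416 + 0.006 + 0.02835 = 0.14469 → 0.145.

0.145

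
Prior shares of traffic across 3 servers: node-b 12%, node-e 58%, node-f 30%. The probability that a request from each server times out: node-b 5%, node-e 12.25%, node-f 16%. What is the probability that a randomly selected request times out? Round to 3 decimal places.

0.125

By Bayes' rule, posterior ∝ prior × likelihood:
  node-b: 0.12 × 0.05 = 0.006
  node-e: 0.58 × 0.1225 = 0.07105
  node-f: 0.3 × 0.16 = 0.048
P(timeout) = 0.006 + 0.07105 + 0.048 = 0.12505 → 0.125.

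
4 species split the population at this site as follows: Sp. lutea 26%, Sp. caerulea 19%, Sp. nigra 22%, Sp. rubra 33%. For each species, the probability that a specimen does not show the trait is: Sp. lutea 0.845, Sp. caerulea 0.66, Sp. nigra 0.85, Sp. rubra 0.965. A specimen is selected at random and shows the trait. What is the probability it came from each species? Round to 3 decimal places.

Taking complements, P(trait | each) = Sp. lutea 0.155, Sp. caerulea 0.34, Sp. nigra 0.15, Sp. rubra 0.035.
By Bayes' rule, posterior ∝ prior × likelihood:
  Sp. lutea: 0.26 × 0.155 = 0.0403
  Sp. caerulea: 0.19 × 0.34 = 0.0646
  Sp. nigra: 0.22 × 0.15 = 0.033
  Sp. rubra: 0.33 × 0.035 = 0.01155
Normalizing constant = 0.14945.
P(Sp. lutea | trait) = 0.0403/0.14945 ≈ 0.270
P(Sp. caerulea | trait) = 0.0646/0.14945 ≈ 0.432
P(Sp. nigra | trait) = 0.033/0.14945 ≈ 0.221
P(Sp. rubra | trait) = 0.01155/0.14945 ≈ 0.077

Sp. lutea 0.270, Sp. caerulea 0.432, Sp. nigra 0.221, Sp. rubra 0.077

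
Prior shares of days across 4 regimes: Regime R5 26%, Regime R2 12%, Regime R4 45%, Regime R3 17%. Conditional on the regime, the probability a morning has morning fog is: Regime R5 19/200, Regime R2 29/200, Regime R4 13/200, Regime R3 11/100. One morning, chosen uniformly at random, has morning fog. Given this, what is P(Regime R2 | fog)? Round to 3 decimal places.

By Bayes' rule, posterior ∝ prior × likelihood:
  Regime R5: 0.26 × 0.095 = 0.0247
  Regime R2: 0.12 × 0.145 = 0.0174
  Regime R4: 0.45 × 0.065 = 0.02925
  Regime R3: 0.17 × 0.11 = 0.0187
Sum = 0.09005.
P(Regime R2 | evidence) = 0.0174 / 0.09005 ≈ 0.193.

0.193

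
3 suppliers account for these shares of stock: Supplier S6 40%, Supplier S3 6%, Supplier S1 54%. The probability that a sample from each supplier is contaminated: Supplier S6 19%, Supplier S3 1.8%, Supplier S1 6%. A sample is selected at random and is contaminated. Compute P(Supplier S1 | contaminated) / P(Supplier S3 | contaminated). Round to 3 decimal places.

30.000

Prior × likelihood for each hypothesis:
  Supplier S6: 0.4 × 0.19 = 0.076
  Supplier S3: 0.06 × 0.018 = 0.00108
  Supplier S1: 0.54 × 0.06 = 0.0324
Normalizing constant = 0.10948.
The ratio is 0.0324 / 0.00108 (the normalizer cancels) = 30.000.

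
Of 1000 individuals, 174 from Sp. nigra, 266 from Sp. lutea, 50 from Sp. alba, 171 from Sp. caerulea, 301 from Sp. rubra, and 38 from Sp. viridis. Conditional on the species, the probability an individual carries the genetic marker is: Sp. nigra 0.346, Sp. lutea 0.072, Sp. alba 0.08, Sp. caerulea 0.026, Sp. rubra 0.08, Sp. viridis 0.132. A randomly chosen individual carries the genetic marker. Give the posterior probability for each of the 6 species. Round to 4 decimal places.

Sp. nigra 0.5150, Sp. lutea 0.1638, Sp. alba 0.0342, Sp. caerulea 0.0380, Sp. rubra 0.2060, Sp. viridis 0.0429

Compute prior × likelihood for every hypothesis:
  Sp. nigra: 0.174 × 0.346 = 0.060204
  Sp. lutea: 0.266 × 0.072 = 0.019152
  Sp. alba: 0.05 × 0.08 = 0.004
  Sp. caerulea: 0.171 × 0.026 = 0.004446
  Sp. rubra: 0.301 × 0.08 = 0.02408
  Sp. viridis: 0.038 × 0.132 = 0.005016
Normalizing constant = 0.116898.
P(Sp. nigra | marker) = 0.060204/0.116898 ≈ 0.5150
P(Sp. lutea | marker) = 0.019152/0.116898 ≈ 0.1638
P(Sp. alba | marker) = 0.004/0.116898 ≈ 0.0342
P(Sp. caerulea | marker) = 0.004446/0.116898 ≈ 0.0380
P(Sp. rubra | marker) = 0.02408/0.116898 ≈ 0.2060
P(Sp. viridis | marker) = 0.005016/0.116898 ≈ 0.0429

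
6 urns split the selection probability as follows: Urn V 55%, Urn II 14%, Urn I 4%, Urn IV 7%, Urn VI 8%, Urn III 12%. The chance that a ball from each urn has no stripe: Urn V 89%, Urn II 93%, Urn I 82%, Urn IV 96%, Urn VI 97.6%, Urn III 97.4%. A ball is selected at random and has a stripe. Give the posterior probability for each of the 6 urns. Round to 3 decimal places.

Taking complements, P(striped | each) = Urn V 0.11, Urn II 0.07, Urn I 0.18, Urn IV 0.04, Urn VI 0.024, Urn III 0.026.
Compute prior × likelihood for every hypothesis:
  Urn V: 0.55 × 0.11 = 0.0605
  Urn II: 0.14 × 0.07 = 0.0098
  Urn I: 0.04 × 0.18 = 0.0072
  Urn IV: 0.07 × 0.04 = 0.0028
  Urn VI: 0.08 × 0.024 = 0.00192
  Urn III: 0.12 × 0.026 = 0.00312
Sum = 0.08534.
P(Urn V | striped) = 0.0605/0.08534 ≈ 0.709
P(Urn II | striped) = 0.0098/0.08534 ≈ 0.115
P(Urn I | striped) = 0.0072/0.08534 ≈ 0.084
P(Urn IV | striped) = 0.0028/0.08534 ≈ 0.033
P(Urn VI | striped) = 0.00192/0.08534 ≈ 0.022
P(Urn III | striped) = 0.00312/0.08534 ≈ 0.037

Urn V 0.709, Urn II 0.115, Urn I 0.084, Urn IV 0.033, Urn VI 0.022, Urn III 0.037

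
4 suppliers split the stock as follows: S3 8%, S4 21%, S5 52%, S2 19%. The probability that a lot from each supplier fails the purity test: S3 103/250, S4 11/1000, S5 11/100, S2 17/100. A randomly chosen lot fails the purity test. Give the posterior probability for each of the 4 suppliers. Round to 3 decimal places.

S3 0.264, S4 0.019, S5 0.458, S2 0.259

By Bayes' rule, posterior ∝ prior × likelihood:
  S3: 0.08 × 0.412 = 0.03296
  S4: 0.21 × 0.011 = 0.00231
  S5: 0.52 × 0.11 = 0.0572
  S2: 0.19 × 0.17 = 0.0323
Normalizing constant = 0.12477.
P(S3 | off-spec) = 0.03296/0.12477 ≈ 0.264
P(S4 | off-spec) = 0.00231/0.12477 ≈ 0.019
P(S5 | off-spec) = 0.0572/0.12477 ≈ 0.458
P(S2 | off-spec) = 0.0323/0.12477 ≈ 0.259
(Check: 0.264+0.019+0.458+0.259 = 1.000.)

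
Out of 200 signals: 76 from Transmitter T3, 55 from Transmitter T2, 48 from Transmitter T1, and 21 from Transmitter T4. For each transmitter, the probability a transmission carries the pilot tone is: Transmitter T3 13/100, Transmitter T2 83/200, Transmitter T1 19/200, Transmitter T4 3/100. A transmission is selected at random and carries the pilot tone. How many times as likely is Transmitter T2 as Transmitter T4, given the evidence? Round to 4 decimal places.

Unnormalized posteriors (prior × likelihood):
  Transmitter T3: 0.38 × 0.13 = 0.0494
  Transmitter T2: 0.275 × 0.415 = 0.114125
  Transmitter T1: 0.24 × 0.095 = 0.0228
  Transmitter T4: 0.105 × 0.03 = 0.00315
Sum = 0.189475.
The ratio is 0.114125 / 0.00315 (the normalizer cancels) = 36.2302.

36.2302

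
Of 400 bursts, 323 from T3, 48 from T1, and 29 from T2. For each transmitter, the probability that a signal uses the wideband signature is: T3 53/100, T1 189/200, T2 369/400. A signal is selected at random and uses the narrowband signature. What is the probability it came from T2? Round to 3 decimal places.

0.014

Taking complements, P(narrowband | each) = T3 0.47, T1 0.055, T2 0.0775.
Prior × likelihood for each hypothesis:
  T3: 0.8075 × 0.47 = 0.379525
  T1: 0.12 × 0.055 = 0.0066
  T2: 0.0725 × 0.0775 = 0.00561875
Normalizing constant = 0.39174375.
P(T2 | evidence) = 0.00561875 / 0.39174375 ≈ 0.014.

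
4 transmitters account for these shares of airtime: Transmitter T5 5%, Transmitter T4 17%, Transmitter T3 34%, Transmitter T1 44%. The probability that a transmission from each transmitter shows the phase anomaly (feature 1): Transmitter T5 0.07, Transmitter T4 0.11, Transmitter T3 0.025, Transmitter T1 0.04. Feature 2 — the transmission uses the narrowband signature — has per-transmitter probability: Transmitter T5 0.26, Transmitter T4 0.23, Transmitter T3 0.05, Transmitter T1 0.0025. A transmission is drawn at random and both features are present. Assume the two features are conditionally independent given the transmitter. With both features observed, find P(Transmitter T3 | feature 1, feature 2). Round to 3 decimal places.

Compute prior × likelihood for every hypothesis:
  Transmitter T5: 0.05 × 0.07 × 0.26 = 0.00091
  Transmitter T4: 0.17 × 0.11 × 0.23 = 0.004301
  Transmitter T3: 0.34 × 0.025 × 0.05 = 0.000425
  Transmitter T1: 0.44 × 0.04 × 0.0025 = 0.000044
Normalizing constant = 0.00568.
P(Transmitter T3 | evidence) = 0.000425 / 0.00568 ≈ 0.075.

0.075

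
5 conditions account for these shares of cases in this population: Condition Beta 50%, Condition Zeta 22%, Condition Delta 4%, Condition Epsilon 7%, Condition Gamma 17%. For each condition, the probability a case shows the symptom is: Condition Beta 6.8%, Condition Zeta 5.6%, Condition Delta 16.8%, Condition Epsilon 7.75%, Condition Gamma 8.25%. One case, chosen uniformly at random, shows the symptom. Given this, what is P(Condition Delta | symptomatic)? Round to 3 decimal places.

Compute prior × likelihood for every hypothesis:
  Condition Beta: 0.5 × 0.068 = 0.034
  Condition Zeta: 0.22 × 0.056 = 0.01232
  Condition Delta: 0.04 × 0.168 = 0.00672
  Condition Epsilon: 0.07 × 0.0775 = 0.005425
  Condition Gamma: 0.17 × 0.0825 = 0.014025
Normalizing constant = 0.07249.
P(Condition Delta | evidence) = 0.00672 / 0.07249 ≈ 0.093.

0.093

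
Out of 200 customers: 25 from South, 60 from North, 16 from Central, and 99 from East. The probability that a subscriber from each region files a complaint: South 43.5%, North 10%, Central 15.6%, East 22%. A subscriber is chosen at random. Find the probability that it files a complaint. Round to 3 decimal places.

Prior × likelihood for each hypothesis:
  South: 0.125 × 0.435 = 0.054375
  North: 0.3 × 0.1 = 0.03
  Central: 0.08 × 0.156 = 0.01248
  East: 0.495 × 0.22 = 0.1089
P(complaint) = 0.054375 + 0.03 + 0.01248 + 0.1089 = 0.205755 → 0.206.

0.206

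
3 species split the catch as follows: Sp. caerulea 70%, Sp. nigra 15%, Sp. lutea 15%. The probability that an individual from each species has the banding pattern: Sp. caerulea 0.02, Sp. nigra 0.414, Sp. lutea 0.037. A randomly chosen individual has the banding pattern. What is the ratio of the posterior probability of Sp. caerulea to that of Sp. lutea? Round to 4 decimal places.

2.5225

By Bayes' rule, posterior ∝ prior × likelihood:
  Sp. caerulea: 0.7 × 0.02 = 0.014
  Sp. nigra: 0.15 × 0.414 = 0.0621
  Sp. lutea: 0.15 × 0.037 = 0.00555
Total = 0.08165.
The ratio is 0.014 / 0.00555 (the normalizer cancels) = 2.5225.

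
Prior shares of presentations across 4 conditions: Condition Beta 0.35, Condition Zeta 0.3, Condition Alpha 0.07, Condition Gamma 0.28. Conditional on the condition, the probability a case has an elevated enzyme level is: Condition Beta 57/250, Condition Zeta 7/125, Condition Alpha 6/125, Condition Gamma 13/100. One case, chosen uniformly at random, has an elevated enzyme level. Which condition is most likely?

Unnormalized posteriors (prior × likelihood):
  Condition Beta: 0.35 × 0.228 = 0.0798
  Condition Zeta: 0.3 × 0.056 = 0.0168
  Condition Alpha: 0.07 × 0.048 = 0.00336
  Condition Gamma: 0.28 × 0.13 = 0.0364
Sum = 0.13636.
Largest term belongs to Condition Beta, so Condition Beta is most probable.

Condition Beta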